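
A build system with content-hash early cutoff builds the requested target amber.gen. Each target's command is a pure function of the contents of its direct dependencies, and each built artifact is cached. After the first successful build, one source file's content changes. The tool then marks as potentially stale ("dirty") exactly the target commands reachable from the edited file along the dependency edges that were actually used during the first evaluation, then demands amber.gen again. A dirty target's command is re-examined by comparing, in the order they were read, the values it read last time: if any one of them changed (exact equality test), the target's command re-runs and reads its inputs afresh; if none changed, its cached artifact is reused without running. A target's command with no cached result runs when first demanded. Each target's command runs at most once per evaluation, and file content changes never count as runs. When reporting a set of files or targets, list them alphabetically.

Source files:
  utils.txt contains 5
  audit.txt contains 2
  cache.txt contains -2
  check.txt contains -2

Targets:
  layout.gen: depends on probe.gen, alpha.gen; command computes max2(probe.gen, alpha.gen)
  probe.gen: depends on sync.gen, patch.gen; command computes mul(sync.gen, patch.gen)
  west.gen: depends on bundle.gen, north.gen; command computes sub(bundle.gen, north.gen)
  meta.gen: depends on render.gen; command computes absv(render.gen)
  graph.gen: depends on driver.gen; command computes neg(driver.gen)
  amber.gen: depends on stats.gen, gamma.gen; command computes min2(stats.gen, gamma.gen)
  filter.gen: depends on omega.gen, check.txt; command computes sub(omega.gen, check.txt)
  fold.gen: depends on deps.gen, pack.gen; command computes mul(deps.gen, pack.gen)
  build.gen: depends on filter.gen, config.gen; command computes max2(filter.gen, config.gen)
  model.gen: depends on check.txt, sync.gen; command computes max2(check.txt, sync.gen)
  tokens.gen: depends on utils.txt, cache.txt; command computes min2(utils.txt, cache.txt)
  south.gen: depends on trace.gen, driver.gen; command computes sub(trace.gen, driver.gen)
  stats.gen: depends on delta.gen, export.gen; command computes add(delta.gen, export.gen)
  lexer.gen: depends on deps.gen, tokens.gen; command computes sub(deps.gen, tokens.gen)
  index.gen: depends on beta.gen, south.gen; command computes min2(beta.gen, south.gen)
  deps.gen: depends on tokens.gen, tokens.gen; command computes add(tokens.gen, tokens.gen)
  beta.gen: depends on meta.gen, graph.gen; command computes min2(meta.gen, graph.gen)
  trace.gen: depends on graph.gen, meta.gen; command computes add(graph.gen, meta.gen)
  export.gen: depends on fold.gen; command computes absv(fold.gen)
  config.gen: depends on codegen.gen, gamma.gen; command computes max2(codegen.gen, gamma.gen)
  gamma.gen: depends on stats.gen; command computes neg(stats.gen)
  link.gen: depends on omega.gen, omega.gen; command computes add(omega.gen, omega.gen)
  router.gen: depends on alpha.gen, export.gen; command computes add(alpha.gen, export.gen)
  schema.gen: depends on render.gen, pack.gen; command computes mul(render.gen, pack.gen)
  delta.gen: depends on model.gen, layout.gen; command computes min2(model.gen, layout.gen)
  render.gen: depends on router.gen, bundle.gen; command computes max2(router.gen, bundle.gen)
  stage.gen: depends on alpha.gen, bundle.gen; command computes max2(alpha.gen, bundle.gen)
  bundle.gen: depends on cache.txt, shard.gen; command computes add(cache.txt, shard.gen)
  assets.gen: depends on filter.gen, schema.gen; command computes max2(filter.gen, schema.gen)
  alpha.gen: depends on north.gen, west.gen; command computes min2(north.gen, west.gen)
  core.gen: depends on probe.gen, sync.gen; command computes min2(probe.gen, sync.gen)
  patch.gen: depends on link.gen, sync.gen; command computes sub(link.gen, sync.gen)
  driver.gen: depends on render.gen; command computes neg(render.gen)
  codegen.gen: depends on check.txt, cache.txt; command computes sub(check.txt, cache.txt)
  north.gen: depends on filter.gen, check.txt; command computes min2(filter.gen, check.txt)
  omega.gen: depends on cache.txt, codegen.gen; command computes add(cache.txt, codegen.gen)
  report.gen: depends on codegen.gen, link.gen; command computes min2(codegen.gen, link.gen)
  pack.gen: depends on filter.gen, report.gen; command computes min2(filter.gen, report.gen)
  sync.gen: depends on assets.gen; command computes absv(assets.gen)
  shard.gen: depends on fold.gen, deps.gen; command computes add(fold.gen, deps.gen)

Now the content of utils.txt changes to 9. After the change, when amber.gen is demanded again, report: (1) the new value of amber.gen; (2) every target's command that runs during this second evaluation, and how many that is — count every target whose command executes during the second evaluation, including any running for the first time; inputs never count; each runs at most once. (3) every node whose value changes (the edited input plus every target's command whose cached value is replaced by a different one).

First evaluation (everything demanded from the output):
  codegen.gen = sub(-2, -2) = 0
  omega.gen = add(-2, 0) = -2
  filter.gen = sub(-2, -2) = 0
  link.gen = add(-2, -2) = -4
  north.gen = min2(0, -2) = -2
  report.gen = min2(0, -4) = -4
  pack.gen = min2(0, -4) = -4
  tokens.gen = min2(5, -2) = -2
  deps.gen = add(-2, -2) = -4
  fold.gen = mul(-4, -4) = 16
  export.gen = absv(16) = 16
  shard.gen = add(16, -4) = 12
  bundle.gen = add(-2, 12) = 10
  west.gen = sub(10, -2) = 12
  alpha.gen = min2(-2, 12) = -2
  router.gen = add(-2, 16) = 14
  render.gen = max2(14, 10) = 14
  schema.gen = mul(14, -4) = -56
  assets.gen = max2(0, -56) = 0
  sync.gen = absv(0) = 0
  model.gen = max2(-2, 0) = 0
  patch.gen = sub(-4, 0) = -4
  probe.gen = mul(0, -4) = 0
  layout.gen = max2(0, -2) = 0
  delta.gen = min2(0, 0) = 0
  stats.gen = add(0, 16) = 16
  gamma.gen = neg(16) = -16
  amber.gen = min2(16, -16) = -16

Propagation after the edit:
  tokens.gen: runs — utils.txt 5->9; result -2 (same value as before).
  deps.gen: checked — values it read are unchanged (tokens.gen unchanged, tokens.gen unchanged); reused cached -4 without running.
  fold.gen: checked — values it read are unchanged (deps.gen unchanged, pack.gen unchanged); reused cached 16 without running.
  export.gen: checked — values it read are unchanged (fold.gen unchanged); reused cached 16 without running.
  shard.gen: checked — values it read are unchanged (fold.gen unchanged, deps.gen unchanged); reused cached 12 without running.
  bundle.gen: checked — values it read are unchanged (cache.txt unchanged, shard.gen unchanged); reused cached 10 without running.
  west.gen: checked — values it read are unchanged (bundle.gen unchanged, north.gen unchanged); reused cached 12 without running.
  alpha.gen: checked — values it read are unchanged (north.gen unchanged, west.gen unchanged); reused cached -2 without running.
  router.gen: checked — values it read are unchanged (alpha.gen unchanged, export.gen unchanged); reused cached 14 without running.
  render.gen: checked — values it read are unchanged (router.gen unchanged, bundle.gen unchanged); reused cached 14 without running.
  schema.gen: checked — values it read are unchanged (render.gen unchanged, pack.gen unchanged); reused cached -56 without running.
  assets.gen: checked — values it read are unchanged (filter.gen unchanged, schema.gen unchanged); reused cached 0 without running.
  sync.gen: checked — values it read are unchanged (assets.gen unchanged); reused cached 0 without running.
  model.gen: checked — values it read are unchanged (check.txt unchanged, sync.gen unchanged); reused cached 0 without running.
  patch.gen: checked — values it read are unchanged (link.gen unchanged, sync.gen unchanged); reused cached -4 without running.
  probe.gen: checked — values it read are unchanged (sync.gen unchanged, patch.gen unchanged); reused cached 0 without running.
  layout.gen: checked — values it read are unchanged (probe.gen unchanged, alpha.gen unchanged); reused cached 0 without running.
  delta.gen: checked — values it read are unchanged (model.gen unchanged, layout.gen unchanged); reused cached 0 without running.
  stats.gen: checked — values it read are unchanged (delta.gen unchanged, export.gen unchanged); reused cached 16 without running.
  gamma.gen: checked — values it read are unchanged (stats.gen unchanged); reused cached -16 without running.
  amber.gen: checked — values it read are unchanged (stats.gen unchanged, gamma.gen unchanged); reused cached -16 without running.

Key observation: the change is absorbed at tokens.gen — it re-runs but produces the same value, and the output's value is unchanged.

New value of amber.gen: -16.
Target commands that run: tokens.gen — 1 in total.
Values that change: utils.txt.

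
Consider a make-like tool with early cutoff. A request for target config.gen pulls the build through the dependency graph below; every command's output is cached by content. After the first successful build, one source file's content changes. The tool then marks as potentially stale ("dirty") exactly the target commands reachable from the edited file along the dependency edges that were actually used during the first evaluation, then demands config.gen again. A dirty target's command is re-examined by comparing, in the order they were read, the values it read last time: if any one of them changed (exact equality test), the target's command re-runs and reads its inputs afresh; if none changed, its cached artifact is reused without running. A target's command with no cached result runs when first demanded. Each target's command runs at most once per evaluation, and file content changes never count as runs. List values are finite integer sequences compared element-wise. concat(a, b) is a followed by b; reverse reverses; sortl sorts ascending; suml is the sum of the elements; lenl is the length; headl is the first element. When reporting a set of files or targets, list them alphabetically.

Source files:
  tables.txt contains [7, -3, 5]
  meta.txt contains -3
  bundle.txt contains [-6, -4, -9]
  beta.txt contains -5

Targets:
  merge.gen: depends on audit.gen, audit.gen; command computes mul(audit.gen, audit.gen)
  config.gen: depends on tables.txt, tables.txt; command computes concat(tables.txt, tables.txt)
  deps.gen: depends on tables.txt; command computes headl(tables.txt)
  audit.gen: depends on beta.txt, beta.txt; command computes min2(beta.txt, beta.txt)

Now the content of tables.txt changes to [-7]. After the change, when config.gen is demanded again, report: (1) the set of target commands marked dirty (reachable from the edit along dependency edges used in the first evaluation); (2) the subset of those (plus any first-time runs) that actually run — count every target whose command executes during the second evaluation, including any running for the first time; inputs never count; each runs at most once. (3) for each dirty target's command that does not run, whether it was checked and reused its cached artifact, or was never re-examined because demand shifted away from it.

First demand of the output computes:
  config.gen = concat([7, -3, 5], [7, -3, 5]) = [7, -3, 5, 7, -3, 5]

After the edit, cleaning proceeds:
  config.gen: a read changed (tables.txt [7, -3, 5]->[-7]; tables.txt [7, -3, 5]->[-7]) — executes, giving [-7, -7].

The edit dirties: config.gen.
1 target commands run: config.gen.
No dirty target's command escaped a run.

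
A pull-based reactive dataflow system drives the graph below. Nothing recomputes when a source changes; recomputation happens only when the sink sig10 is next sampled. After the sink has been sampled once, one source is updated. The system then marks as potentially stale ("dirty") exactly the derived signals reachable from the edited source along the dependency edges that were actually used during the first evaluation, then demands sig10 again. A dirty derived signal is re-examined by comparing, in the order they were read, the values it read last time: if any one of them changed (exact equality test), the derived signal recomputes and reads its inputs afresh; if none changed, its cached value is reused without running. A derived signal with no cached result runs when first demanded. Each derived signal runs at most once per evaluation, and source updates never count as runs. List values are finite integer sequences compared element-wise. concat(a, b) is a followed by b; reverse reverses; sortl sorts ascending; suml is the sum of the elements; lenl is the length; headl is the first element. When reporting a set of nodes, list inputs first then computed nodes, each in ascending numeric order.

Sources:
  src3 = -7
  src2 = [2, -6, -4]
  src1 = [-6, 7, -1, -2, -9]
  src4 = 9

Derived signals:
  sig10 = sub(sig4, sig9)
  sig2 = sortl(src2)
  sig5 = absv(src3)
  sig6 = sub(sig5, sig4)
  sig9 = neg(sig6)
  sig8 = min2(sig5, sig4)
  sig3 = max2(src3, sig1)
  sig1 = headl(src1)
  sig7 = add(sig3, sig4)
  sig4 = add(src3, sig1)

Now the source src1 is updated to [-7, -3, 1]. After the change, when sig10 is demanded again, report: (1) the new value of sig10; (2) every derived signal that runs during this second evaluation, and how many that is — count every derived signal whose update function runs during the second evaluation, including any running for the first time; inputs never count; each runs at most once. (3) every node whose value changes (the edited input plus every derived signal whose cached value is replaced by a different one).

First evaluation (everything demanded from the output):
  sig1 = headl([-6, 7, -1, -2, -9]) = -6
  sig4 = add(-7, -6) = -13
  sig5 = absv(-7) = 7
  sig6 = sub(7, -13) = 20
  sig9 = neg(20) = -20
  sig10 = sub(-13, -20) = 7

Propagation after the edit:
  sig1: runs — src1 [-6, 7, -1, -2, -9]->[-7, -3, 1]; result -7.
  sig4: runs — sig1 -6->-7; result -14.
  sig6: runs — sig4 -13->-14; result 21.
  sig9: runs — sig6 20->21; result -21.
  sig10: runs — sig4 -13->-14; sig9 -20->-21; result 7 (same value as before).

New value of sig10: 7.
Derived signals that run: sig1, sig4, sig6, sig9, sig10 — 5 in total.
Values that change: src1, sig1, sig4, sig6, sig9.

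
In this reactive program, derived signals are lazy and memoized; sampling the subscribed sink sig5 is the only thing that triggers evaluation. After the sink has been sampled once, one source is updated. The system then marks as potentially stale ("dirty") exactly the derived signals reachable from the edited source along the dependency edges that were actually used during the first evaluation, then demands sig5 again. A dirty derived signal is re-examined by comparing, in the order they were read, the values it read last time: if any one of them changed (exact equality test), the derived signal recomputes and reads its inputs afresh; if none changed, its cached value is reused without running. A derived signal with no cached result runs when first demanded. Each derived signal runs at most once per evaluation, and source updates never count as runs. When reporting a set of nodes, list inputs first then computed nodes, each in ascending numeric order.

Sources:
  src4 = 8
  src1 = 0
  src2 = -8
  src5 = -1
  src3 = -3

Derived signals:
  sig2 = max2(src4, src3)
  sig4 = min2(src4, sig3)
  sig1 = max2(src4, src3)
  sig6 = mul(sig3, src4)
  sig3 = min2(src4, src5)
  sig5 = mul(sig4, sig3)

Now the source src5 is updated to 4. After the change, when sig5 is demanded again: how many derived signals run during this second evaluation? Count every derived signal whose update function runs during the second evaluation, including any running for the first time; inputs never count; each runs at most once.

3 derived signals run: sig3, sig4, sig5.

First demand of the output computes:
  sig3 = min2(8, -1) = -1
  sig4 = min2(8, -1) = -1
  sig5 = mul(-1, -1) = 1

After the edit, cleaning proceeds:
  sig3: a read changed (src5 -1->4) — executes, giving 4.
  sig4: a read changed (sig3 -1->4) — executes, giving 4.
  sig5: a read changed (sig4 -1->4; sig3 -1->4) — executes, giving 16.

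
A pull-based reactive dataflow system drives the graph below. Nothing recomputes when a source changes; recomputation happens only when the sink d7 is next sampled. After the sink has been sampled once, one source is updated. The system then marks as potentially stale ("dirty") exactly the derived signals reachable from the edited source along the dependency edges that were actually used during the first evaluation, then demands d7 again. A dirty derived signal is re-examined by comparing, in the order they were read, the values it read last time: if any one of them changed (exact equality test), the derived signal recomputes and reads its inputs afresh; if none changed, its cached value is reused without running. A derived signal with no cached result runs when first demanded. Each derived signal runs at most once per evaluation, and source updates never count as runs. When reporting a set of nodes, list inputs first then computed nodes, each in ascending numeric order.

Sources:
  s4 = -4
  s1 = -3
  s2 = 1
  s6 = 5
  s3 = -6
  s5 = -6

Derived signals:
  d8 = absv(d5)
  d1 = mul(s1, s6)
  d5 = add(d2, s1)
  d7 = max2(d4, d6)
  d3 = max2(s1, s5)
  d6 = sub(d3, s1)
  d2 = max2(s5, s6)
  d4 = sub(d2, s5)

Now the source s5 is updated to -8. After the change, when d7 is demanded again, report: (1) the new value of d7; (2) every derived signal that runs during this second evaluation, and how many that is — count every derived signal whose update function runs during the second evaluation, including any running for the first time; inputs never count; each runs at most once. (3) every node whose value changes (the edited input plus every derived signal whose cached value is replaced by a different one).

First evaluation (everything demanded from the output):
  d2 = max2(-6, 5) = 5
  d3 = max2(-3, -6) = -3
  d4 = sub(5, -6) = 11
  d6 = sub(-3, -3) = 0
  d7 = max2(11, 0) = 11

Propagation after the edit:
  d2: runs — s5 -6->-8; result 5 (same value as before).
  d3: runs — s5 -6->-8; result -3 (same value as before).
  d4: runs — s5 -6->-8; result 13.
  d6: checked — values it read are unchanged (d3 unchanged, s1 unchanged); reused cached 0 without running.
  d7: runs — d4 11->13; result 13.

Key observation: the cutoff stops propagation at d6 — its inputs' values are unchanged, so it reuses its cache.

New value of d7: 13.
Derived signals that run: d2, d3, d4, d7 — 4 in total.
Values that change: s5, d4, d7.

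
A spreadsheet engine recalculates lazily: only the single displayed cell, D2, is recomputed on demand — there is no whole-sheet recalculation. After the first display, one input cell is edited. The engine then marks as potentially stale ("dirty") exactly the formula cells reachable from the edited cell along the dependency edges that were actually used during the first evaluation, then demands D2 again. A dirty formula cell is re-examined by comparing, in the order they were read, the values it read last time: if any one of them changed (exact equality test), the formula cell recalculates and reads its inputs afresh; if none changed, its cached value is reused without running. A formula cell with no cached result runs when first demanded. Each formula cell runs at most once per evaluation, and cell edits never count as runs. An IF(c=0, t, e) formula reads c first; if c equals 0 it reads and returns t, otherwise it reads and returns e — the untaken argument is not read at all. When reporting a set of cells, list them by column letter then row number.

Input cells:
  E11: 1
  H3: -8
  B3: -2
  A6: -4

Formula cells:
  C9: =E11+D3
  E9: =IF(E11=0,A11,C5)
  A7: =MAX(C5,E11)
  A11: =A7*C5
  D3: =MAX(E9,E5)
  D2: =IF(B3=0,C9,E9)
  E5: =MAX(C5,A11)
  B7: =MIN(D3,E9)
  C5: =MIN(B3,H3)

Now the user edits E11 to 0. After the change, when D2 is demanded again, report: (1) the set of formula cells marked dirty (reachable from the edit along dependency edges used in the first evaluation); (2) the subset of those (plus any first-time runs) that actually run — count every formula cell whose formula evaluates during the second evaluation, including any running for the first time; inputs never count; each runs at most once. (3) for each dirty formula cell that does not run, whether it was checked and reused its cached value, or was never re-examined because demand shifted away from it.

First evaluation (everything demanded from the output):
  C5 = MIN(-2, -8) = -8
  E9 = IF(E11=0: E11=1 -> else branch C5) = -8
  D2 = IF(B3=0: B3=-2 -> else branch E9) = -8

Propagation after the edit:
  A7: demanded for the first time — runs, produces 0.
  A11: demanded for the first time — runs, produces 0.
  E9: runs — E11 1->0; result 0.
  D2: runs — E9 -8->0; result 0.

Key observation: a condition flipped, so demand reaches new nodes — A7, A11 run for the first time.

Marked dirty: D2, E9.
Formula cells that run: A7, A11, D2, E9 — 4 in total.
Every dirty formula cell ran.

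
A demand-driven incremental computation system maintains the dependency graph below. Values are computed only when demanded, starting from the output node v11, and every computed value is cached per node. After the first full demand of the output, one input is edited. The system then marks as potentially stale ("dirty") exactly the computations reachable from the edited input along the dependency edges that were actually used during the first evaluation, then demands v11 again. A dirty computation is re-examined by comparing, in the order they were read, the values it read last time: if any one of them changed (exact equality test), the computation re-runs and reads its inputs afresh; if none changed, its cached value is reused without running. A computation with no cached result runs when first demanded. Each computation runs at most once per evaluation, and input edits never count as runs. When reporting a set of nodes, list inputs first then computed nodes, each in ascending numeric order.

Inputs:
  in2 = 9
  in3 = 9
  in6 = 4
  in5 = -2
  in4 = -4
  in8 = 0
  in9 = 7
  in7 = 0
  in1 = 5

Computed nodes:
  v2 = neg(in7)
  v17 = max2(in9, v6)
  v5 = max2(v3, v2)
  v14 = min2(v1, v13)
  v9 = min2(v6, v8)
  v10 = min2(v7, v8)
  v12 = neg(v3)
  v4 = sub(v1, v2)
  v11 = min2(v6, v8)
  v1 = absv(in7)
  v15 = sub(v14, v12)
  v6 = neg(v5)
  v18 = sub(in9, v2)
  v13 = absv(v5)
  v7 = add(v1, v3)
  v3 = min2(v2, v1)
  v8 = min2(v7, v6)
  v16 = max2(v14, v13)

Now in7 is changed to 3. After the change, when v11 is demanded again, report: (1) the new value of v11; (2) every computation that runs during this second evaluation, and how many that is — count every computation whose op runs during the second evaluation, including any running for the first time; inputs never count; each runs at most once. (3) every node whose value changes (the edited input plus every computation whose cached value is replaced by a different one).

First evaluation (everything demanded from the output):
  v1 = absv(0) = 0
  v2 = neg(0) = 0
  v3 = min2(0, 0) = 0
  v5 = max2(0, 0) = 0
  v6 = neg(0) = 0
  v7 = add(0, 0) = 0
  v8 = min2(0, 0) = 0
  v11 = min2(0, 0) = 0

Propagation after the edit:
  v1: runs — in7 0->3; result 3.
  v2: runs — in7 0->3; result -3.
  v3: runs — v2 0->-3; v1 0->3; result -3.
  v5: runs — v3 0->-3; v2 0->-3; result -3.
  v6: runs — v5 0->-3; result 3.
  v7: runs — v1 0->3; v3 0->-3; result 0 (same value as before).
  v8: runs — v6 0->3; result 0 (same value as before).
  v11: runs — v6 0->3; result 0 (same value as before).

New value of v11: 0.
Computations that run: v1, v2, v3, v5, v6, v7, v8, v11 — 8 in total.
Values that change: in7, v1, v2, v3, v5, v6.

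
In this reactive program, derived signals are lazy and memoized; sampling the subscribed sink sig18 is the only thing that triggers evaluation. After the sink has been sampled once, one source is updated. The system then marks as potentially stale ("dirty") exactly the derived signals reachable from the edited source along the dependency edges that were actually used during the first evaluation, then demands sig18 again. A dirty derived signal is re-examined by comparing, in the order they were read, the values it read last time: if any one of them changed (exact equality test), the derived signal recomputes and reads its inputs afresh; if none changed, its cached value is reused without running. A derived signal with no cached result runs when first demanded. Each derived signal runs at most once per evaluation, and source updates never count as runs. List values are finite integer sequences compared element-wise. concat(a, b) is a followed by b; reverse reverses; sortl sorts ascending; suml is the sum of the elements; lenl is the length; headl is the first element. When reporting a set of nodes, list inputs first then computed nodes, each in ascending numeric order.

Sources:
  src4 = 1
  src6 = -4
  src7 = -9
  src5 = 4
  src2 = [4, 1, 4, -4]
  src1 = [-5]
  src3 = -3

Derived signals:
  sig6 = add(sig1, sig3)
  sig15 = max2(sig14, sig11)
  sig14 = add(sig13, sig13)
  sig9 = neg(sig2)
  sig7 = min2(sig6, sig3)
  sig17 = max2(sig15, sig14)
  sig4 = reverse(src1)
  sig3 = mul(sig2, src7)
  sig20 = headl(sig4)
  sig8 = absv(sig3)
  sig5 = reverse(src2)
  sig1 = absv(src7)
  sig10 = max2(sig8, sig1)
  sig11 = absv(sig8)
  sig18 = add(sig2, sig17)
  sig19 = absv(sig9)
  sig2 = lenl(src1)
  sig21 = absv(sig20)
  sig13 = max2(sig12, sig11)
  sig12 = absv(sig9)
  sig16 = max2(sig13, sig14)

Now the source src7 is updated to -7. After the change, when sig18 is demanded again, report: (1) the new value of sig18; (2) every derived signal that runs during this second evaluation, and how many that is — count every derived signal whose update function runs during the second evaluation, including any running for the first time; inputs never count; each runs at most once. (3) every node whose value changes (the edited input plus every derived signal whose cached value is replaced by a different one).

First demand of the output computes:
  sig2 = lenl([-5]) = 1
  sig3 = mul(1, -9) = -9
  sig8 = absv(-9) = 9
  sig9 = neg(1) = -1
  sig11 = absv(9) = 9
  sig12 = absv(-1) = 1
  sig13 = max2(1, 9) = 9
  sig14 = add(9, 9) = 18
  sig15 = max2(18, 9) = 18
  sig17 = max2(18, 18) = 18
  sig18 = add(1, 18) = 19

After the edit, cleaning proceeds:
  sig3: a read changed (src7 -9->-7) — executes, giving -7.
  sig8: a read changed (sig3 -9->-7) — executes, giving 7.
  sig11: a read changed (sig8 9->7) — executes, giving 7.
  sig13: a read changed (sig11 9->7) — executes, giving 7.
  sig14: a read changed (sig13 9->7; sig13 9->7) — executes, giving 14.
  sig15: a read changed (sig14 18->14; sig11 9->7) — executes, giving 14.
  sig17: a read changed (sig15 18->14; sig14 18->14) — executes, giving 14.
  sig18: a read changed (sig17 18->14) — executes, giving 15.

Demanding sig18 again yields 15.
8 derived signals run: sig3, sig8, sig11, sig13, sig14, sig15, sig17, sig18.
The nodes whose values change: src7, sig3, sig8, sig11, sig13, sig14, sig15, sig17, sig18.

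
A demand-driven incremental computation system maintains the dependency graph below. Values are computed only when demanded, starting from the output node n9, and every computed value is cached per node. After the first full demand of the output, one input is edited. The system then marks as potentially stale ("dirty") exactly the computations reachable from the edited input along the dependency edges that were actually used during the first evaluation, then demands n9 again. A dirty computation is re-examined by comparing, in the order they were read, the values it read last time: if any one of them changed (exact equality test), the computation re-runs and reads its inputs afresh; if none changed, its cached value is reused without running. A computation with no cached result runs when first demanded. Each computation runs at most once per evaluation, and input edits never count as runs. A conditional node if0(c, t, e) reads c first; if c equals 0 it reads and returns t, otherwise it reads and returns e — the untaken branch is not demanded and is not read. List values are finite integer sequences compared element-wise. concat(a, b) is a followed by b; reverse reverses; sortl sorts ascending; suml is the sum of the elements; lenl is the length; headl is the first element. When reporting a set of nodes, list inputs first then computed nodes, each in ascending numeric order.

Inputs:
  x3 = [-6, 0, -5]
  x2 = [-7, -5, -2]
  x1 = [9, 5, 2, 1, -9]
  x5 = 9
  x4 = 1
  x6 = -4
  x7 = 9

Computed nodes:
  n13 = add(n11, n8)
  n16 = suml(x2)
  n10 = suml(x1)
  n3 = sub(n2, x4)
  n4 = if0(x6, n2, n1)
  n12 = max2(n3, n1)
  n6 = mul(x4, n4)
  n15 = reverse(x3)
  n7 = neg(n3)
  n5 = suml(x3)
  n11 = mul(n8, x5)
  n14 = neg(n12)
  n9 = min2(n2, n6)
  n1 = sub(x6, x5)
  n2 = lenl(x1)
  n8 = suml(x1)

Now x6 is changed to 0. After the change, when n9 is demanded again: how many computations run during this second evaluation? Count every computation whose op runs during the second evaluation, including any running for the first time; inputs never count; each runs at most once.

Computations that run: n4, n6, n9 — 3 in total.
Key observation: a condition flipped, so demand moved to the other branch — n1 is never re-examined.

First evaluation (everything demanded from the output):
  n1 = sub(-4, 9) = -13
  n2 = lenl([9, 5, 2, 1, -9]) = 5
  n4 = if0(x6=-4 -> else branch n1) = -13
  n6 = mul(1, -13) = -13
  n9 = min2(5, -13) = -13

Propagation after the edit:
  n1: marked dirty but never re-examined — demand shifted away from it.
  n4: runs — x6 -4->0; result 5.
  n6: runs — n4 -13->5; result 5.
  n9: runs — n6 -13->5; result 5.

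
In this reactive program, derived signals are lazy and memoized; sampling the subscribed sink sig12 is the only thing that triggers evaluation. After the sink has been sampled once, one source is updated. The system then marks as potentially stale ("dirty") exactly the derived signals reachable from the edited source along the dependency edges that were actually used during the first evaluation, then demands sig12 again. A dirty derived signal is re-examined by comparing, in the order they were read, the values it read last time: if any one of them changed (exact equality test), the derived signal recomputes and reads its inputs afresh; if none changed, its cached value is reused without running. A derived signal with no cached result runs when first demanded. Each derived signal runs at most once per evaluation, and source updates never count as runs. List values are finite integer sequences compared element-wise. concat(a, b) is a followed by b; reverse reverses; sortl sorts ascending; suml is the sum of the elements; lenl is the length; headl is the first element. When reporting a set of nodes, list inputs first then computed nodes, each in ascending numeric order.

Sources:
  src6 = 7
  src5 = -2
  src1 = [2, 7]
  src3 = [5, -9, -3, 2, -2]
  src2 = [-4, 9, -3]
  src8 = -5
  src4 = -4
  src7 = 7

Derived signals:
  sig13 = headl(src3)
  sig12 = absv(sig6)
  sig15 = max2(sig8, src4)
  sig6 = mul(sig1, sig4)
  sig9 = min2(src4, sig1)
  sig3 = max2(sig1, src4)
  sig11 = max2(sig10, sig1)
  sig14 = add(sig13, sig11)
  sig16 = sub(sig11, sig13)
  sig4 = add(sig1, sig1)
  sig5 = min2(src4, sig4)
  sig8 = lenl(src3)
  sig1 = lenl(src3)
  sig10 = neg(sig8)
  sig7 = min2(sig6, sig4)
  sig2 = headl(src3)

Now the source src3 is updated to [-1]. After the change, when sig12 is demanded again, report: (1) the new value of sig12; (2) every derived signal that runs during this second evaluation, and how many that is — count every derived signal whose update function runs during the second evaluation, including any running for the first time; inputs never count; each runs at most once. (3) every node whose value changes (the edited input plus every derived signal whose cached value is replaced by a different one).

First demand of the output computes:
  sig1 = lenl([5, -9, -3, 2, -2]) = 5
  sig4 = add(5, 5) = 10
  sig6 = mul(5, 10) = 50
  sig12 = absv(50) = 50

After the edit, cleaning proceeds:
  sig1: a read changed (src3 [5, -9, -3, 2, -2]->[-1]) — executes, giving 1.
  sig4: a read changed (sig1 5->1; sig1 5->1) — executes, giving 2.
  sig6: a read changed (sig1 5->1; sig4 10->2) — executes, giving 2.
  sig12: a read changed (sig6 50->2) — executes, giving 2.

Demanding sig12 again yields 2.
4 derived signals run: sig1, sig4, sig6, sig12.
The nodes whose values change: src3, sig1, sig4, sig6, sig12.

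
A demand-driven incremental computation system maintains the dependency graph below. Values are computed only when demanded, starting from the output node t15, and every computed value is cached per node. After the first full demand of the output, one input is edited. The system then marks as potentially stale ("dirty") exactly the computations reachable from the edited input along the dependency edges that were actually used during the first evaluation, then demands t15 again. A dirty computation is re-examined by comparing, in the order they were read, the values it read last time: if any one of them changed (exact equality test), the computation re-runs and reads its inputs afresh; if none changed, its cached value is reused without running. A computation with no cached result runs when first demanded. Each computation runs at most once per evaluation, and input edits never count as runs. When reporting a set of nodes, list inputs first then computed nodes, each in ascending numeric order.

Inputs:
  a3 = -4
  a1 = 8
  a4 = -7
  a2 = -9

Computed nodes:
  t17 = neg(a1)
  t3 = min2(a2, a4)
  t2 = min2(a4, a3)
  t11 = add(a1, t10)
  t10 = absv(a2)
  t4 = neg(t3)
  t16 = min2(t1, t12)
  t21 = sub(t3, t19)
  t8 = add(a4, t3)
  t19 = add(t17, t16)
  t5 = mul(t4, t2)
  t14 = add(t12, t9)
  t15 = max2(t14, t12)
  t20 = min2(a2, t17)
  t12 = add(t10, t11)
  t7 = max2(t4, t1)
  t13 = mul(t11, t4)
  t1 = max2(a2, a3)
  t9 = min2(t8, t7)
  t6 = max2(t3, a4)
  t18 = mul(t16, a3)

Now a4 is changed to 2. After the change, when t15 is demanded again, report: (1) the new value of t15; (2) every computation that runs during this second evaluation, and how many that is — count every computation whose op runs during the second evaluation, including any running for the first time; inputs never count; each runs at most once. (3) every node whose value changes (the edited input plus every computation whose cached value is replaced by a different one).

New value of t15: 26.
Computations that run: t3, t8, t9, t14, t15 — 5 in total.
Values that change: a4, t8, t9, t14.
Key observation: the cutoff stops propagation at t4 — its inputs' values are unchanged, so it reuses its cache.

First evaluation (everything demanded from the output):
  t1 = max2(-9, -4) = -4
  t3 = min2(-9, -7) = -9
  t4 = neg(-9) = 9
  t7 = max2(9, -4) = 9
  t8 = add(-7, -9) = -16
  t9 = min2(-16, 9) = -16
  t10 = absv(-9) = 9
  t11 = add(8, 9) = 17
  t12 = add(9, 17) = 26
  t14 = add(26, -16) = 10
  t15 = max2(10, 26) = 26

Propagation after the edit:
  t3: runs — a4 -7->2; result -9 (same value as before).
  t4: checked — values it read are unchanged (t3 unchanged); reused cached 9 without running.
  t7: checked — values it read are unchanged (t4 unchanged, t1 unchanged); reused cached 9 without running.
  t8: runs — a4 -7->2; result -7.
  t9: runs — t8 -16->-7; result -7.
  t14: runs — t9 -16->-7; result 19.
  t15: runs — t14 10->19; result 26 (same value as before).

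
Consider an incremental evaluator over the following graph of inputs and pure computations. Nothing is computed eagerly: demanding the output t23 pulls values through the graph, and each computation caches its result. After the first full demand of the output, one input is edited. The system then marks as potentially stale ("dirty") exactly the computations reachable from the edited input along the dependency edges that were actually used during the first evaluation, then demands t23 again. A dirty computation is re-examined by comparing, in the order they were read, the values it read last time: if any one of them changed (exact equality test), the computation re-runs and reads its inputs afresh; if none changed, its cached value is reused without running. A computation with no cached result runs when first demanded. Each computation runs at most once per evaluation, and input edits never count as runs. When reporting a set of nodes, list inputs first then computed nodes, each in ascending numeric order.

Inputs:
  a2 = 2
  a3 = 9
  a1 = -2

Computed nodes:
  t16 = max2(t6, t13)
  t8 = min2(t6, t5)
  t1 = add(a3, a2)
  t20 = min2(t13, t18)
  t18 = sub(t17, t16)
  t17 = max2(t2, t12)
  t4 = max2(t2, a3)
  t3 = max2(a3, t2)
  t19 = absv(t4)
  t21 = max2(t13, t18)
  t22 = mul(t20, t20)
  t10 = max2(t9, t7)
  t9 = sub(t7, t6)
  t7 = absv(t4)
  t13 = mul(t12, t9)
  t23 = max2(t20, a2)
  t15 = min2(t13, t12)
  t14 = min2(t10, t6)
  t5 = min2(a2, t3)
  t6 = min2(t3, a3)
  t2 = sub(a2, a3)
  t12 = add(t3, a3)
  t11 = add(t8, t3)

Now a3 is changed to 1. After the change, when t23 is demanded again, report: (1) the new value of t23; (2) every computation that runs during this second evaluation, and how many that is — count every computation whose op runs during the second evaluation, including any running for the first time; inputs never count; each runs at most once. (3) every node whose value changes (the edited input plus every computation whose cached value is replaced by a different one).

t23 now evaluates to 2.
Run set: t2, t3, t4, t6, t7, t9, t12, t13, t16, t17, t18, t20 (12 run).
Changed values: a3, t2, t3, t4, t6, t7, t12, t16, t17, t18.
The important point: at t23 every value read last time is unchanged, so the dirty flag clears without a run.

Initial pass — values computed on the first demand:
  t2 = sub(2, 9) = -7
  t3 = max2(9, -7) = 9
  t4 = max2(-7, 9) = 9
  t6 = min2(9, 9) = 9
  t7 = absv(9) = 9
  t9 = sub(9, 9) = 0
  t12 = add(9, 9) = 18
  t13 = mul(18, 0) = 0
  t16 = max2(9, 0) = 9
  t17 = max2(-7, 18) = 18
  t18 = sub(18, 9) = 9
  t20 = min2(0, 9) = 0
  t23 = max2(0, 2) = 2

Second demand — change propagation:
  t2: re-runs because a3 9->1; new result 1.
  t3: re-runs because a3 9->1; t2 -7->1; new result 1.
  t4: re-runs because t2 -7->1; a3 9->1; new result 1.
  t6: re-runs because t3 9->1; a3 9->1; new result 1.
  t7: re-runs because t4 9->1; new result 1.
  t9: re-runs because t7 9->1; t6 9->1; new result 0 (unchanged).
  t12: re-runs because t3 9->1; a3 9->1; new result 2.
  t13: re-runs because t12 18->2; new result 0 (unchanged).
  t16: re-runs because t6 9->1; new result 1.
  t17: re-runs because t2 -7->1; t12 18->2; new result 2.
  t18: re-runs because t17 18->2; t16 9->1; new result 1.
  t20: re-runs because t18 9->1; new result 0 (unchanged).
  t23: re-examined; everything it read last time is the same (t20 unchanged, a2 unchanged) — cache 2 kept, no run.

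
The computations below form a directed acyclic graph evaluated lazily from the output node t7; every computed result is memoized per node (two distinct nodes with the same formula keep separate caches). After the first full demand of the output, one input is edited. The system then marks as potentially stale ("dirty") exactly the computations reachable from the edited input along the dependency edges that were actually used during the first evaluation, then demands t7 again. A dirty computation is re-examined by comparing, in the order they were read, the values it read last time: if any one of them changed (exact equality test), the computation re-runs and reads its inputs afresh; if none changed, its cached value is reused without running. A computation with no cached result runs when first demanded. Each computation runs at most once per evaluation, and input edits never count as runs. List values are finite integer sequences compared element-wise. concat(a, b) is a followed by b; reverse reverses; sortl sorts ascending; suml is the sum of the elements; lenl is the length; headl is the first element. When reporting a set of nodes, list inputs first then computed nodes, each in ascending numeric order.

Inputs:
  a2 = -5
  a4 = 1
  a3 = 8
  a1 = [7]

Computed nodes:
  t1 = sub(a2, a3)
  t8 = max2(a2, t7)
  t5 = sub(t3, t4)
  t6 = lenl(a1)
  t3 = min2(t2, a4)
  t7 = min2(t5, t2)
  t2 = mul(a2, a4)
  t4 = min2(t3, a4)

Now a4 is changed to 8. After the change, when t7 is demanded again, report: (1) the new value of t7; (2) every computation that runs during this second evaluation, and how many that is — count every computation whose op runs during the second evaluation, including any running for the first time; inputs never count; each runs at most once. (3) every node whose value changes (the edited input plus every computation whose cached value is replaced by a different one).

Demanding t7 again yields -40.
5 computations run: t2, t3, t4, t5, t7.
The nodes whose values change: a4, t2, t3, t4, t7.

First demand of the output computes:
  t2 = mul(-5, 1) = -5
  t3 = min2(-5, 1) = -5
  t4 = min2(-5, 1) = -5
  t5 = sub(-5, -5) = 0
  t7 = min2(0, -5) = -5

After the edit, cleaning proceeds:
  t2: a read changed (a4 1->8) — executes, giving -40.
  t3: a read changed (t2 -5->-40; a4 1->8) — executes, giving -40.
  t4: a read changed (t3 -5->-40; a4 1->8) — executes, giving -40.
  t5: a read changed (t3 -5->-40; t4 -5->-40) — executes, giving 0 — identical to its old value.
  t7: a read changed (t2 -5->-40) — executes, giving -40.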